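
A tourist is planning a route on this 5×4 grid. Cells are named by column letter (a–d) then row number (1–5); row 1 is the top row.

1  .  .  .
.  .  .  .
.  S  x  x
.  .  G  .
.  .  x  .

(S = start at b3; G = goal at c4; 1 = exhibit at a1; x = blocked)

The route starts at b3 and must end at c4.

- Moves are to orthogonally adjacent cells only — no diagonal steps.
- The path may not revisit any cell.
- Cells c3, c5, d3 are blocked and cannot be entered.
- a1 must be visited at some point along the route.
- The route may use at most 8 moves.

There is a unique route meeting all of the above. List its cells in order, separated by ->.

b3 -> b2 -> b1 -> a1 -> a2 -> a3 -> a4 -> b4 -> c4

The 8-move cap with required stops at a1 leaves no slack for detours.
Route from b3: 2× up (reaching b1), left to a1, 3× down (reaching a4), 2× right (reaching c4) — 8 moves in all.
Check: all required cells visited; 8 ≤ 8 moves.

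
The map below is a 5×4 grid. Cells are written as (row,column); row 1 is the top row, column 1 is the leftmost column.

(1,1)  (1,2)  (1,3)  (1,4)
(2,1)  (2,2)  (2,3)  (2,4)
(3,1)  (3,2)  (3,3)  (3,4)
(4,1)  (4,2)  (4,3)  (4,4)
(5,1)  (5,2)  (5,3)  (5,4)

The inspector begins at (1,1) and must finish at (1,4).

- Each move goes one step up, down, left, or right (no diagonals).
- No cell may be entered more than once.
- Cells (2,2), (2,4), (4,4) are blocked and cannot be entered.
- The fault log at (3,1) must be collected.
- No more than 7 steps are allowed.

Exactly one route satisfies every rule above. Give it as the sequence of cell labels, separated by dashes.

The budget equals the shortest possible length, so every move has to be on a shortest route through the required cells.
Route from (1,1): 2× down (reaching (3,1)), 2× right (reaching (3,3)), 2× up (reaching (1,3)), right to (1,4) — 7 moves in all.
Check: all required cells visited; 7 ≤ 7 moves.

(1,1) - (2,1) - (3,1) - (3,2) - (3,3) - (2,3) - (1,3) - (1,4)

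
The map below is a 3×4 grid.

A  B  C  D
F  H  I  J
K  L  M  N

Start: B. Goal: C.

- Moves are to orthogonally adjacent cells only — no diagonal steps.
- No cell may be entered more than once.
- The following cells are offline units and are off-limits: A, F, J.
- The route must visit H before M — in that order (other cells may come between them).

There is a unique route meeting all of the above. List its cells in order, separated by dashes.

B - H - L - M - I - C

The waypoints must appear in the order H, M, with no cell reused.
Route from B: down 2 to L, right 1 to M, up 2 to C — 5 moves in all.
Check: order respected (H at step 1, M at step 3).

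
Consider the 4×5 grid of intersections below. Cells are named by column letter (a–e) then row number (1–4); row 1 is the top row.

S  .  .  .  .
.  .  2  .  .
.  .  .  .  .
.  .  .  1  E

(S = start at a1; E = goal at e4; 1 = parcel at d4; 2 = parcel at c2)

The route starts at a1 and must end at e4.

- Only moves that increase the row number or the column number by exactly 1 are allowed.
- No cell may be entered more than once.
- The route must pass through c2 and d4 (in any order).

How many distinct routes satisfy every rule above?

A right/down-only route from a1 to e4 makes exactly 3 down-moves and 4 right-moves in some order.
With no other constraints that would be C(7,3) = 35 routes.
A monotone route can only reach the required cells in the order c2, d4, so split there and multiply the segment counts: a1→c2: 3; c2→d4: 3; d4→e4: 1; product = 9.
That gives 9 routes.

9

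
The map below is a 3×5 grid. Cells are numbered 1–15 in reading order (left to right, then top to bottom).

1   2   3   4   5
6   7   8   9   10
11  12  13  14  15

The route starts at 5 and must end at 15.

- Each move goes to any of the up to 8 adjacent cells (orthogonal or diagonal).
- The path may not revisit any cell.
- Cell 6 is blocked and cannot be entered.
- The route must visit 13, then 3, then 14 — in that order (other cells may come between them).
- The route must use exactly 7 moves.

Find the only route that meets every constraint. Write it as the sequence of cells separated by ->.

5 -> 9 -> 13 -> 7 -> 3 -> 8 -> 14 -> 15

The waypoints must appear in the order 13, 3, 14, with no cell reused.
Route from 5: down-left 2 to 13, up-left 1 to 7, up-right 1 to 3, down 1 to 8, down-right 1 to 14, right 1 to 15 — 7 moves in all.
Check: order respected (13 at step 2, 3 at step 4, 14 at step 6); 7 moves as required.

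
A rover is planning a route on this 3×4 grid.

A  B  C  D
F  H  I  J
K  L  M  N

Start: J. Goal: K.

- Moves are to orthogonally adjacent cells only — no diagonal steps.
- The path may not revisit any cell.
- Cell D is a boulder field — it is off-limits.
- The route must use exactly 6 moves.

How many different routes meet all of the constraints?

8

Need simple routes of exactly 6 moves from J to K (Manhattan distance 4, so 1 moves are spent on a detour and 1 undoing it).
Enumerating: J N M I H L K | J N M I H F K | J N M L H F K | J I C B H L K | J I C B H F K | J I C B A F K | J I M L H F K | J I H B A F K.
That gives 8 routes.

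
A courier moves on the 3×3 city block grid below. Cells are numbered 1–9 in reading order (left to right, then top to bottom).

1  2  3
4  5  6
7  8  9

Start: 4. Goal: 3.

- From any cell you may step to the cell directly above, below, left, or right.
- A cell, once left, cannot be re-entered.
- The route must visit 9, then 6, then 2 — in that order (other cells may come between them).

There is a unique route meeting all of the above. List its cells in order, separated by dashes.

The waypoints must appear in the order 9, 6, 2, with no cell reused.
Route from 4: down 1 to 7, right 2 to 9, up 1 to 6, left 1 to 5, up 1 to 2, right 1 to 3 — 7 moves in all.
Check: order respected (9 at step 3, 6 at step 4, 2 at step 6).

4 - 7 - 8 - 9 - 6 - 5 - 2 - 3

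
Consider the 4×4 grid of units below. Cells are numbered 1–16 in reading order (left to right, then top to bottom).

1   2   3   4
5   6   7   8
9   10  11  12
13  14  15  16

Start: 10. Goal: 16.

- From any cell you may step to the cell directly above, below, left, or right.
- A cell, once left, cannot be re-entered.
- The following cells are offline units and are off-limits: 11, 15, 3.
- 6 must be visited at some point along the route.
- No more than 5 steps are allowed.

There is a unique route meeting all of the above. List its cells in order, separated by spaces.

Any route must reach 6 and still end at 16 within 5 moves, so the order of the required stops is forced.
Route from 10: up to 6, 2× right (reaching 8), 2× down (reaching 16) — 5 moves in all.
Check: all required cells visited; 5 ≤ 5 moves.

10 6 7 8 12 16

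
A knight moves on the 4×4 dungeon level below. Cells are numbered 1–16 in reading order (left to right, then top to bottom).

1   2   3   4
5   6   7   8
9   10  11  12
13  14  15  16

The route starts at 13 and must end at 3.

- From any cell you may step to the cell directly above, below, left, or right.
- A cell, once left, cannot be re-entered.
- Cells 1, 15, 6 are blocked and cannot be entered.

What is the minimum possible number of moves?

5

The Manhattan distance from 13 to 3 is |4−1| + |1−3| = 5, so at least 5 moves are needed.
A route of 5 moves achieves this: 13 → 9 → 10 → 11 → 7 → 3.
Since 5 matches the lower bound, it is optimal.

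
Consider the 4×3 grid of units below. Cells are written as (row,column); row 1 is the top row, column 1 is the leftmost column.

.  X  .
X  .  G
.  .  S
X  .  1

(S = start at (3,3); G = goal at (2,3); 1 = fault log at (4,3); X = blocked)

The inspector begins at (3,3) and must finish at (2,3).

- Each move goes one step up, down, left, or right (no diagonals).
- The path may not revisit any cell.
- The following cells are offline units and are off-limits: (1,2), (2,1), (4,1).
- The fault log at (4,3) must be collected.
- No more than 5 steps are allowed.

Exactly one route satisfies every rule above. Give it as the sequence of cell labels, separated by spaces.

Any route must reach (4,3) and still end at (2,3) within 5 moves, so the order of the required stops is forced.
Route from (3,3): down 1 to (4,3), left 1 to (4,2), up 2 to (2,2), right 1 to (2,3) — 5 moves in all.
Check: all required cells visited; 5 ≤ 5 moves.

(3,3) (4,3) (4,2) (3,2) (2,2) (2,3)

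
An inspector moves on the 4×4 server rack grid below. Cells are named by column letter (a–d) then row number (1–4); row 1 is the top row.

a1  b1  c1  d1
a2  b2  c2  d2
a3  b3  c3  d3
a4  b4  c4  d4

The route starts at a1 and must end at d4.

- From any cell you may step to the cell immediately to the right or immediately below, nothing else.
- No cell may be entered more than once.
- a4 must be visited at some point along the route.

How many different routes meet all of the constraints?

A right/down-only route from a1 to d4 makes exactly 3 down-moves and 3 right-moves in some order.
With no other constraints that would be C(6,3) = 20 routes.
Split at a4 and multiply the segment counts: a1→a4: 1; a4→d4: 1; product = 1.
That gives 1 route.

1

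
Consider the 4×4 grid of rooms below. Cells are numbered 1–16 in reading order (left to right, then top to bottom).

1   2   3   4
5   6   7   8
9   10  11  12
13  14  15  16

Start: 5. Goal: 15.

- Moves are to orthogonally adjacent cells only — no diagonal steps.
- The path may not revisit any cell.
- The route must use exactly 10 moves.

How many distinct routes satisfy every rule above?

Need simple routes of exactly 10 moves from 5 to 15 (Manhattan distance 4, so 3 moves are spent on a detour and 3 undoing it).
Branch systematically from the start, pruning whenever the remaining move budget drops below the Manhattan distance to 15 or differs from it in parity. Grouping the completions by first move — via 1: 14; via 9: 14; via 6: 8 — and summing: 14 + 14 + 8 = 36.
That gives 36 routes.

36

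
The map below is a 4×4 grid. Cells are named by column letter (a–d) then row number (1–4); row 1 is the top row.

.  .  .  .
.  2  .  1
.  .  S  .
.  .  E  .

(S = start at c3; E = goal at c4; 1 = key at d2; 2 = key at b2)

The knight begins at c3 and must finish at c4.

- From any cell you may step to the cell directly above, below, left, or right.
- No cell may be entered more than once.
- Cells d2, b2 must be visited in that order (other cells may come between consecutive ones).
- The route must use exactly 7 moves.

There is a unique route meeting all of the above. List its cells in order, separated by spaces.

c3 d3 d2 c2 b2 b3 b4 c4

The waypoints must appear in the order d2, b2, with no cell reused.
Route from c3: right 1 to d3, up 1 to d2, left 2 to b2, down 2 to b4, right 1 to c4 — 7 moves in all.
Check: order respected (1 at step 2, 2 at step 4); 7 moves as required.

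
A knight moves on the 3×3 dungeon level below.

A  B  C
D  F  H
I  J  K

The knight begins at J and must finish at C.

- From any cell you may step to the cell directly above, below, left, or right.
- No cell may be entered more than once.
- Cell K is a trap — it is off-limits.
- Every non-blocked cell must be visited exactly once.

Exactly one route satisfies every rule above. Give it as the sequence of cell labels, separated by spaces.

Need to visit all 8 open cells exactly once, starting at J and ending at C.
Cell A has only two open neighbours (D and B), so the path must pass straight through it: one of those is the cell it's entered from and the other is where it exits.
Route from J: left 1 to I, up 2 to A, right 1 to B, down 1 to F, right 1 to H, up 1 to C — 7 moves in all.
Check: all 8 open cells covered.

J I D A B F H C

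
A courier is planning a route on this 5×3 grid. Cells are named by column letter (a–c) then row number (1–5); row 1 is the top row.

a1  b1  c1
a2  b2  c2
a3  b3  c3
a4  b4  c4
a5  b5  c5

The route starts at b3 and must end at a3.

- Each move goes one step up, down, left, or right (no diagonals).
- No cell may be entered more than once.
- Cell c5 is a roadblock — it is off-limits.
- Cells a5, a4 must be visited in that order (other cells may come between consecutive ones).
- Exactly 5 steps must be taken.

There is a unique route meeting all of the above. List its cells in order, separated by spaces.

b3 b4 b5 a5 a4 a3

The waypoints must appear in the order a5, a4, with no cell reused.
Route from b3: 2× down (reaching b5), left to a5, 2× up (reaching a3) — 5 moves in all.
Check: order respected (a5 at step 3, a4 at step 4); 5 moves as required.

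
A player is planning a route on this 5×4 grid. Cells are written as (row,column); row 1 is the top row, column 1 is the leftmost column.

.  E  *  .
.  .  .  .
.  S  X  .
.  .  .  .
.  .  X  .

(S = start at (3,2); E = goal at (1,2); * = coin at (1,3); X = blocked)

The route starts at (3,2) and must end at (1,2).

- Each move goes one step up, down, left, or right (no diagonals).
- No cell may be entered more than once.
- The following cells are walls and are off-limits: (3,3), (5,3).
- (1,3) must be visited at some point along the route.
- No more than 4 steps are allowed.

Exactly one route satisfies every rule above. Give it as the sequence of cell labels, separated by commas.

(3,2), (2,2), (2,3), (1,3), (1,2)

Any route must reach (1,3) and still end at (1,2) within 4 moves, so the order of the required stops is forced.
Route from (3,2): up 1 to (2,2), right 1 to (2,3), up 1 to (1,3), left 1 to (1,2) — 4 moves in all.
Check: all required cells visited; 4 ≤ 4 moves.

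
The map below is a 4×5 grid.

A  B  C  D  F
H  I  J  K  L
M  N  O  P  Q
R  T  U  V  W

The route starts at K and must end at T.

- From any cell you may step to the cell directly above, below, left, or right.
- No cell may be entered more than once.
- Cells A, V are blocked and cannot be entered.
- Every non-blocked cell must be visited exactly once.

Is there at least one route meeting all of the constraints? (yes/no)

Cell W has only one open neighbour but is neither the start nor the goal, so a Hamiltonian route would have to both enter and leave it through the same neighbour — impossible without revisiting.

no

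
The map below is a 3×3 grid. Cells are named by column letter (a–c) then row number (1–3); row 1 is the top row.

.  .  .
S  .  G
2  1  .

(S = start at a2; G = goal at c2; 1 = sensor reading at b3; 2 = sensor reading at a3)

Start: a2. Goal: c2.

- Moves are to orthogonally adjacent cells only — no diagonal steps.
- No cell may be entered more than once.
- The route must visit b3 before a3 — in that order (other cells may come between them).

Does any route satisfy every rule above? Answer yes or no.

no

Ignoring the required order, 3 revisit-free routes from a2 to c2 pass through all of b3 and a3; the waypoint orders that occur are a3 → b3 (3) — never b3 → a3.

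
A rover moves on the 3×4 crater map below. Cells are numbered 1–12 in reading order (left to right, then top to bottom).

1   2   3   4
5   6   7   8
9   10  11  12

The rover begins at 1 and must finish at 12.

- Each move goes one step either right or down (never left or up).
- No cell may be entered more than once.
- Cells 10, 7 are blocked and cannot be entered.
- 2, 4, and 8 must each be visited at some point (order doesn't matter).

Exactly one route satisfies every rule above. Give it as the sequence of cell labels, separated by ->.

1 -> 2 -> 3 -> 4 -> 8 -> 12

Moves only go right or down, so the column and row indices never decrease.
Route from 1: 3× right (reaching 4), 2× down (reaching 12) — 5 moves in all.
Check: all required cells visited.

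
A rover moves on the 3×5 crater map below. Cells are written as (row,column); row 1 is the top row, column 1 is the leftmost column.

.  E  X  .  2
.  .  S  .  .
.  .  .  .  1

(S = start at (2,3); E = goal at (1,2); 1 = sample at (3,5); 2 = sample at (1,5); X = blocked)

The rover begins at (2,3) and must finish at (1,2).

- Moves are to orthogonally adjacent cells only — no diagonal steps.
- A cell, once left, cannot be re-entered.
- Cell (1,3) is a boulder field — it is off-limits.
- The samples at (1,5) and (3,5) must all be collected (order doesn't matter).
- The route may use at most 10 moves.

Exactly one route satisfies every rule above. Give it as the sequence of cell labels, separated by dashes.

The 10-move cap with required stops at (1,5), (3,5) leaves no slack for detours.
Route from (2,3): right 1 to (2,4), up 1 to (1,4), right 1 to (1,5), down 2 to (3,5), left 3 to (3,2), up 2 to (1,2) — 10 moves in all.
Check: all required cells visited; 10 ≤ 10 moves.

(2,3) - (2,4) - (1,4) - (1,5) - (2,5) - (3,5) - (3,4) - (3,3) - (3,2) - (2,2) - (1,2)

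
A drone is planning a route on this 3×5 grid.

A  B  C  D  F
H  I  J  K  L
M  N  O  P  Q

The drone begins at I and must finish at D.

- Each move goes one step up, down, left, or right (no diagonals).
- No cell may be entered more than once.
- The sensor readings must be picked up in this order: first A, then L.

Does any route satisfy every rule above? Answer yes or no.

One route that works: I → H → A → B → C → J → K → L → F → D.

yes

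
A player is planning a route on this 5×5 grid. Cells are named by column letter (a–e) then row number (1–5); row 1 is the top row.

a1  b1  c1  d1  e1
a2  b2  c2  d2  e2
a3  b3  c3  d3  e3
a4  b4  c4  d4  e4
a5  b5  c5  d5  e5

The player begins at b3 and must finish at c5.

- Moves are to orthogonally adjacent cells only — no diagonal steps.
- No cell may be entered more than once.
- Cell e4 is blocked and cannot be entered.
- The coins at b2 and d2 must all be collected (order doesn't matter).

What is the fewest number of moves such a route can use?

Any route passes through b2 and d2 in some order between b3 and c5. Summing Manhattan distances along each leg and taking the cheapest ordering (b3 → b2 → d2 → c5) gives a lower bound of 1 + 2 + 4 = 7 moves.
A route of 7 moves achieves this: b3 → b2 → c2 → d2 → d3 → d4 → d5 → c5.
Since 7 matches the lower bound, it is optimal.

7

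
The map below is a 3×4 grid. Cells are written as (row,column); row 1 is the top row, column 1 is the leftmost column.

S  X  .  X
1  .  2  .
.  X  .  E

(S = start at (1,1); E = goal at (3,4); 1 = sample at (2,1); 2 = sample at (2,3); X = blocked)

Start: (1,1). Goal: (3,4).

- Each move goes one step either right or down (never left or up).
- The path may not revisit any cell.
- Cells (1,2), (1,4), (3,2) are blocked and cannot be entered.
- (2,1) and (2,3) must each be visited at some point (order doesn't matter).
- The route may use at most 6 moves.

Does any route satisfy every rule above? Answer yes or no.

yes

One route that works: (1,1) → (2,1) → (2,2) → (2,3) → (3,3) → (3,4).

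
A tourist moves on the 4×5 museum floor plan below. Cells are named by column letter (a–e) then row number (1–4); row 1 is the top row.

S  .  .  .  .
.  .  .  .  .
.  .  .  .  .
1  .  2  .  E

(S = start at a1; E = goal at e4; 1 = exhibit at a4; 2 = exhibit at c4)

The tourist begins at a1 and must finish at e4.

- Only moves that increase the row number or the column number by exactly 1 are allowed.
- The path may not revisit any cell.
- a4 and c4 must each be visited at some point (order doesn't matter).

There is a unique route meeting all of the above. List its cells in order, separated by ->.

Moves only go right or down, so the column and row indices never decrease.
Route from a1: 3× down (reaching a4), 4× right (reaching e4) — 7 moves in all.
Check: all required cells visited.

a1 -> a2 -> a3 -> a4 -> b4 -> c4 -> d4 -> e4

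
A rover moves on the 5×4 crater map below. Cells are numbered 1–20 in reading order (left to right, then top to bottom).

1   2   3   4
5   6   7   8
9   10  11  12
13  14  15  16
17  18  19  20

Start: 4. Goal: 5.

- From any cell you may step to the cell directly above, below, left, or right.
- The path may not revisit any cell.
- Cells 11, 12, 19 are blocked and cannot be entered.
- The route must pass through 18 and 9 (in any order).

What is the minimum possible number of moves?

10

Any route passes through 18 and 9 in some order between 4 and 5. Summing Manhattan distances along each leg and taking the cheapest ordering (4 → 18 → 9 → 5) gives a lower bound of 6 + 3 + 1 = 10 moves.
A route of 10 moves achieves this: 4 → 8 → 7 → 6 → 10 → 14 → 18 → 17 → 13 → 9 → 5.
Since 10 matches the lower bound, it is optimal.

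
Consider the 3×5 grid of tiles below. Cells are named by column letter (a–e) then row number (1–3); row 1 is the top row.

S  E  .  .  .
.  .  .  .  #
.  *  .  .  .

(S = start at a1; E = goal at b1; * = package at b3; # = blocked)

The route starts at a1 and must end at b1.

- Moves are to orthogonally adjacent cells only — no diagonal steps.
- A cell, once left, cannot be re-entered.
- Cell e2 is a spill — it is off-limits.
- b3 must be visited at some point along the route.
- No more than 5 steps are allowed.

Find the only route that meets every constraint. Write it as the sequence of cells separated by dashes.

a1 - a2 - a3 - b3 - b2 - b1

The budget equals the shortest possible length, so every move has to be on a shortest route through the required cells.
Route from a1: down 2 to a3, right 1 to b3, up 2 to b1 — 5 moves in all.
Check: all required cells visited; 5 ≤ 5 moves.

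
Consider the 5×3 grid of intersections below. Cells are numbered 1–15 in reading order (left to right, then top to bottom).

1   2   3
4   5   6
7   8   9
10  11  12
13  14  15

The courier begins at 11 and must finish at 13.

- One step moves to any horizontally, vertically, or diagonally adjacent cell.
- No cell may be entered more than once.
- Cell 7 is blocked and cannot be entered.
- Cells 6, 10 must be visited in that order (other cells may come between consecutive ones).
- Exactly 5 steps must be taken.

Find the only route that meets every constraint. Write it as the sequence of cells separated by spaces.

The waypoints must appear in the order 6, 10, with no cell reused.
Route from 11: up-right to 9, up to 6, 2× down-left (reaching 10), down to 13 — 5 moves in all.
Check: order respected (6 at step 2, 10 at step 4); 5 moves as required.

11 9 6 8 10 13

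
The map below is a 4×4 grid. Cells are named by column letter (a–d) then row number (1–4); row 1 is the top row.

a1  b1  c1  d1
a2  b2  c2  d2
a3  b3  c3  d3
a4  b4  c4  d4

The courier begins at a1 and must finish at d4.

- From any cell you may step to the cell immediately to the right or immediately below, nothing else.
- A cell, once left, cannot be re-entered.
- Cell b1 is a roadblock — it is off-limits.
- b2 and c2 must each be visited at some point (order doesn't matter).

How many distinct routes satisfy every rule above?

3

A right/down-only route from a1 to d4 makes exactly 3 down-moves and 3 right-moves in some order.
With no other constraints that would be C(6,3) = 20 routes.
A monotone route can only reach the required cells in the order b2, c2, so split there and multiply the segment counts (each segment already excludes blocked cells): a1→b2: 1; b2→c2: 1; c2→d4: 3; product = 3.
That gives 3 routes.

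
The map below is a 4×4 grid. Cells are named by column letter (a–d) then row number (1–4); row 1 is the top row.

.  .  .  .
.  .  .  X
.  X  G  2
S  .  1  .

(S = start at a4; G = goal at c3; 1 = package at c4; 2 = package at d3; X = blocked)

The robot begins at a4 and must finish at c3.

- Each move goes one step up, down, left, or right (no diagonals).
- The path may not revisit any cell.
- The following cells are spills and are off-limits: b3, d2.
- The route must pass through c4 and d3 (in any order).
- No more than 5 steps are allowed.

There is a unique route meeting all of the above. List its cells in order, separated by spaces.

Any route must reach c4 and d3 and still end at c3 within 5 moves, so the order of the required stops is forced.
Route from a4: right 3 to d4, up 1 to d3, left 1 to c3 — 5 moves in all.
Check: all required cells visited; 5 ≤ 5 moves.

a4 b4 c4 d4 d3 c3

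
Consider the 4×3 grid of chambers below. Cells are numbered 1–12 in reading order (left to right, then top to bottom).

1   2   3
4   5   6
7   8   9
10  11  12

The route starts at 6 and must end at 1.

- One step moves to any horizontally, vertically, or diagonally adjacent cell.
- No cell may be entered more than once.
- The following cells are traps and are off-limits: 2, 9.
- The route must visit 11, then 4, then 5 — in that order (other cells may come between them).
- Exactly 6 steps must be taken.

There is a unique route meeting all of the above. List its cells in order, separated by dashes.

6 - 8 - 11 - 7 - 4 - 5 - 1

The waypoints must appear in the order 11, 4, 5, with no cell reused.
Route from 6: down-left 1 to 8, down 1 to 11, up-left 1 to 7, up 1 to 4, right 1 to 5, up-left 1 to 1 — 6 moves in all.
Check: order respected (11 at step 2, 4 at step 4, 5 at step 5); 6 moves as required.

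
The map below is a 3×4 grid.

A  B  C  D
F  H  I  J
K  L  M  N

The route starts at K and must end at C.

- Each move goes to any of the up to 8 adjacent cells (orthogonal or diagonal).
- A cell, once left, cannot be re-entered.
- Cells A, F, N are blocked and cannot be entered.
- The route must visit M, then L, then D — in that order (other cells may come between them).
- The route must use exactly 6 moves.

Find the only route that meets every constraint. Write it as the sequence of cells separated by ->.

The waypoints must appear in the order M, L, D, with no cell reused.
Route from K: up-right 1 to H, down-right 1 to M, left 1 to L, up-right 2 to D, left 1 to C — 6 moves in all.
Check: order respected (M at step 2, L at step 3, D at step 5); 6 moves as required.

K -> H -> M -> L -> I -> D -> C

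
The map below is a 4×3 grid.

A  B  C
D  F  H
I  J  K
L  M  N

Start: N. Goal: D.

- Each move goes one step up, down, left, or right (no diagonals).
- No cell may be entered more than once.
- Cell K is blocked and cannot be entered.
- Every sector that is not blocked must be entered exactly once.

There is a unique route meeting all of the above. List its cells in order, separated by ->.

Need to visit all 11 open cells exactly once, starting at N and ending at D.
Cell L has only two open neighbours (I and M), so the path must pass straight through it: one of those is the cell it's entered from and the other is where it exits.
Route from N: left 2 to L, up 1 to I, right 1 to J, up 1 to F, right 1 to H, up 1 to C, left 2 to A, down 1 to D — 10 moves in all.
Check: all 11 open cells covered.

N -> M -> L -> I -> J -> F -> H -> C -> B -> A -> D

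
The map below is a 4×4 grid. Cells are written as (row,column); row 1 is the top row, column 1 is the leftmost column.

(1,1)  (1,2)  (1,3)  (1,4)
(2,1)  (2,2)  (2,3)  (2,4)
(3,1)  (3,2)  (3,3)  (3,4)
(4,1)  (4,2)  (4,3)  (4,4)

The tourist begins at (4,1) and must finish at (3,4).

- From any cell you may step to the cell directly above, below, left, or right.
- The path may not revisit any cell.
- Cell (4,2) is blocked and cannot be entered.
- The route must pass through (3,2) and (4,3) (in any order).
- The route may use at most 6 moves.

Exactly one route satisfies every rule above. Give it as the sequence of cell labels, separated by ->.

(4,1) -> (3,1) -> (3,2) -> (3,3) -> (4,3) -> (4,4) -> (3,4)

Any route must reach (3,2) and (4,3) and still end at (3,4) within 6 moves, so the order of the required stops is forced.
Route from (4,1): up to (3,1), 2× right (reaching (3,3)), down to (4,3), right to (4,4), up to (3,4) — 6 moves in all.
Check: all required cells visited; 6 ≤ 6 moves.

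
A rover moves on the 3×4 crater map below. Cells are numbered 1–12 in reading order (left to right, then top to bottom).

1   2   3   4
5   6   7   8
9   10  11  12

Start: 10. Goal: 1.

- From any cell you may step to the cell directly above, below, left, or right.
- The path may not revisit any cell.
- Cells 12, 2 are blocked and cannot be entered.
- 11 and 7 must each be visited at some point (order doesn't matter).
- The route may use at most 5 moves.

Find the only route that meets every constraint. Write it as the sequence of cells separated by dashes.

10 - 11 - 7 - 6 - 5 - 1

Any route must reach 11 and 7 and still end at 1 within 5 moves, so the order of the required stops is forced.
Route from 10: right 1 to 11, up 1 to 7, left 2 to 5, up 1 to 1 — 5 moves in all.
Check: all required cells visited; 5 ≤ 5 moves.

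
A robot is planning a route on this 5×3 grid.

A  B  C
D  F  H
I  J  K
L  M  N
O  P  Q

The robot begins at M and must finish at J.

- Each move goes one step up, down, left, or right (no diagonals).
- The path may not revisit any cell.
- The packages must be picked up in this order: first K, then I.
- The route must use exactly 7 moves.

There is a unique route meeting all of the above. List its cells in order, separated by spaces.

M N K H F D I J

The waypoints must appear in the order K, I, with no cell reused.
Route from M: right to N, 2× up (reaching H), 2× left (reaching D), down to I, right to J — 7 moves in all.
Check: order respected (K at step 2, I at step 6); 7 moves as required.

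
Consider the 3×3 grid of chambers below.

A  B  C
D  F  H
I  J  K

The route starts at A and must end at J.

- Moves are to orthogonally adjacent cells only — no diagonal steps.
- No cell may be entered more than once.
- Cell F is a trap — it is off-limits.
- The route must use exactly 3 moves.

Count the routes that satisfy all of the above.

1

Need simple routes of exactly 3 moves from A to J (Manhattan distance 3, so 0 moves are spent on a detour and 0 undoing it).
Enumerating: A D I J.
That gives 1 route.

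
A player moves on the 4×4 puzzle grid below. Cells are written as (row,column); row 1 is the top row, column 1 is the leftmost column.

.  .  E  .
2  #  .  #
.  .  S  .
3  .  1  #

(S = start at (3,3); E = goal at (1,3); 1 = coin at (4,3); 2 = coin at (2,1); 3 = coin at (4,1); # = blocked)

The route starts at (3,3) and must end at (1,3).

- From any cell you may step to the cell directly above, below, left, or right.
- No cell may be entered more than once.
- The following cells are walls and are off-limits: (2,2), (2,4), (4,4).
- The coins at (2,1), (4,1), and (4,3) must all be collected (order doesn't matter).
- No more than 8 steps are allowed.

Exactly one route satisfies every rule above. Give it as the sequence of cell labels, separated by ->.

Any route must reach (2,1), (4,1), and (4,3) and still end at (1,3) within 8 moves, so the order of the required stops is forced.
Route from (3,3): down to (4,3), 2× left (reaching (4,1)), 3× up (reaching (1,1)), 2× right (reaching (1,3)) — 8 moves in all.
Check: all required cells visited; 8 ≤ 8 moves.

(3,3) -> (4,3) -> (4,2) -> (4,1) -> (3,1) -> (2,1) -> (1,1) -> (1,2) -> (1,3)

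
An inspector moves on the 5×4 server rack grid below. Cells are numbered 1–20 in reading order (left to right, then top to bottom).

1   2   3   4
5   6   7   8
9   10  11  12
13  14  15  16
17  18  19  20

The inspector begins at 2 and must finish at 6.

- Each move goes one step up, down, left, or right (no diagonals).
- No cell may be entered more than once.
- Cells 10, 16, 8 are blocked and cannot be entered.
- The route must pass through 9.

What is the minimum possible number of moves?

Any route passes through 9 somewhere between 2 and 6. Summing Manhattan distances along the two legs (2 → 9 → 6) gives a lower bound of 3 + 2 = 5 moves.
The shortest route satisfying every rule uses 9 moves: 2 → 1 → 5 → 9 → 13 → 14 → 15 → 11 → 7 → 6.
The bound of 5 isn't tight here; checking systematically, no route of length 5 through 8 satisfies every constraint (on a 4-connected grid the length of any start-to-goal walk has the same parity as the Manhattan bound, so only lengths 5, 7, 9, … need checking), so 9 is the minimum.

9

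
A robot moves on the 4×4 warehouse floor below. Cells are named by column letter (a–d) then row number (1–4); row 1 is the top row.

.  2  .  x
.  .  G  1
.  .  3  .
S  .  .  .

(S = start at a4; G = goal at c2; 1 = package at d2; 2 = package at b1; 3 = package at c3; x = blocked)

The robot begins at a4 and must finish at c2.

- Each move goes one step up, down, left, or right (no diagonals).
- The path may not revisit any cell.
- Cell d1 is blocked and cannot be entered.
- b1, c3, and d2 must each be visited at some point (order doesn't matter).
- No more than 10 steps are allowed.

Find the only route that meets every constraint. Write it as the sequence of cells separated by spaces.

a4 a3 a2 a1 b1 b2 b3 c3 d3 d2 c2

The 10-move cap with required stops at b1, c3, d2 leaves no slack for detours.
Route from a4: 3× up (reaching a1), right to b1, 2× down (reaching b3), 2× right (reaching d3), up to d2, left to c2 — 10 moves in all.
Check: all required cells visited; 10 ≤ 10 moves.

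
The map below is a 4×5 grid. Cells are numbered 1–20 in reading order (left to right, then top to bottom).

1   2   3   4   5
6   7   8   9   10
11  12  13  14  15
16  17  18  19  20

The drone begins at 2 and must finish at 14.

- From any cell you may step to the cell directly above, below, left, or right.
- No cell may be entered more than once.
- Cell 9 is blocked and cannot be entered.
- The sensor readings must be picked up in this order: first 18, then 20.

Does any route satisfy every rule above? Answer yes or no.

yes

One route that works: 2 → 7 → 12 → 17 → 18 → 19 → 20 → 15 → 14.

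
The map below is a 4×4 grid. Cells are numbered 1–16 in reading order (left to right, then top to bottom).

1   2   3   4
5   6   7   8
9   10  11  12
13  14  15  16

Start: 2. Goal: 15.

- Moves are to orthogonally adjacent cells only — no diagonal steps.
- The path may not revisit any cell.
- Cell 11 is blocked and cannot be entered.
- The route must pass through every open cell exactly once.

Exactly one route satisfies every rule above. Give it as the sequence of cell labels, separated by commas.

Need to visit all 15 open cells exactly once, starting at 2 and ending at 15.
Cell 1 has only two open neighbours (5 and 2), so the path must pass straight through it: one of those is the cell it's entered from and the other is where it exits.
Route from 2: left 1 to 1, down 3 to 13, right 1 to 14, up 2 to 6, right 1 to 7, up 1 to 3, right 1 to 4, down 3 to 16, left 1 to 15 — 14 moves in all.
Check: all 15 open cells covered.

2, 1, 5, 9, 13, 14, 10, 6, 7, 3, 4, 8, 12, 16, 15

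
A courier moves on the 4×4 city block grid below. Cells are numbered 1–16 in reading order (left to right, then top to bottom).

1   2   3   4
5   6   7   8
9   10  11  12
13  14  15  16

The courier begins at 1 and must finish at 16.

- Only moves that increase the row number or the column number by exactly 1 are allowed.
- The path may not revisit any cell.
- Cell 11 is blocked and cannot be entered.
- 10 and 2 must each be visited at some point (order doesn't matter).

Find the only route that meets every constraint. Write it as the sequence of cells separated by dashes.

1 - 2 - 6 - 10 - 14 - 15 - 16

Moves only go right or down, so the column and row indices never decrease.
Route from 1: right 1 to 2, down 3 to 14, right 2 to 16 — 6 moves in all.
Check: all required cells visited.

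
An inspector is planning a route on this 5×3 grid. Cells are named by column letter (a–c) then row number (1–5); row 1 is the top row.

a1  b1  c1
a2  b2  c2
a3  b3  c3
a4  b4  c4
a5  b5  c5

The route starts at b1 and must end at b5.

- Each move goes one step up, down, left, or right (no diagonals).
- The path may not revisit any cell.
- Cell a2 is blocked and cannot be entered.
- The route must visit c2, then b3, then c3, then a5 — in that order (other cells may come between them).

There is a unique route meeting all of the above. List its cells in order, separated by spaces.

The waypoints must appear in the order c2, b3, c3, a5, with no cell reused.
Route from b1: right to c1, down to c2, left to b2, down to b3, right to c3, down to c4, 2× left (reaching a4), down to a5, right to b5 — 10 moves in all.
Check: order respected (c2 at step 2, b3 at step 4, c3 at step 5, a5 at step 9).

b1 c1 c2 b2 b3 c3 c4 b4 a4 a5 b5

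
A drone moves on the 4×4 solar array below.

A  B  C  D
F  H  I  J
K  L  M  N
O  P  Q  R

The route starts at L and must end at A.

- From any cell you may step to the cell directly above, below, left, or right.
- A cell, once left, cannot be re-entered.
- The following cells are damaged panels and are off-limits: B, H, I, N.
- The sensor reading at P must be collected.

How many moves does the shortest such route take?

5

Any route passes through P somewhere between L and A. Summing Manhattan distances along the two legs (L → P → A) gives a lower bound of 1 + 4 = 5 moves.
A route of 5 moves achieves this: L → P → O → K → F → A.
Since 5 matches the lower bound, it is optimal.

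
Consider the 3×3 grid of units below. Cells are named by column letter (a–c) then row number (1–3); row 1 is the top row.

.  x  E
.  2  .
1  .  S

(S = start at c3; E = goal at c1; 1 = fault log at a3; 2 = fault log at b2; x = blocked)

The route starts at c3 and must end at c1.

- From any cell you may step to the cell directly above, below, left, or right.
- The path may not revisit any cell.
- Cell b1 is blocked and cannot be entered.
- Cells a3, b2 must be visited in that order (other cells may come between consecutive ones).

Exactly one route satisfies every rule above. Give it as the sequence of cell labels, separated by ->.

c3 -> b3 -> a3 -> a2 -> b2 -> c2 -> c1

The waypoints must appear in the order a3, b2, with no cell reused.
Route from c3: left 2 to a3, up 1 to a2, right 2 to c2, up 1 to c1 — 6 moves in all.
Check: order respected (1 at step 2, 2 at step 4).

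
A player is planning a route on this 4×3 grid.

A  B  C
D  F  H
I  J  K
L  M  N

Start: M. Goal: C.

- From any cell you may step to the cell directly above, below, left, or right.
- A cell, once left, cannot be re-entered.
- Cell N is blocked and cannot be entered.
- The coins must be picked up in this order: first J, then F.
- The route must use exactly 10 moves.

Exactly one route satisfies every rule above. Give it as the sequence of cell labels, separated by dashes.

M - L - I - J - K - H - F - D - A - B - C

The waypoints must appear in the order J, F, with no cell reused.
Route from M: left 1 to L, up 1 to I, right 2 to K, up 1 to H, left 2 to D, up 1 to A, right 2 to C — 10 moves in all.
Check: order respected (J at step 3, F at step 6); 10 moves as required.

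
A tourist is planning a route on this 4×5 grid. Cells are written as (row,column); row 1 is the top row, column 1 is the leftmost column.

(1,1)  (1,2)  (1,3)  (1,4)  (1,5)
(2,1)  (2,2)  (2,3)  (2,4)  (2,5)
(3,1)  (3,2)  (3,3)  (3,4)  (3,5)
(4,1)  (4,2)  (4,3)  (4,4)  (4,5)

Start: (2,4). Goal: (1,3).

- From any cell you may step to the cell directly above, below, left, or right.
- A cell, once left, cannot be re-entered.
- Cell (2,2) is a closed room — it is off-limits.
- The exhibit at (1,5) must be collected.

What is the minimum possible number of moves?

Any route passes through (1,5) somewhere between (2,4) and (1,3). Summing Manhattan distances along the two legs ((2,4) → (1,5) → (1,3)) gives a lower bound of 2 + 2 = 4 moves.
A route of 4 moves achieves this: (2,4) → (2,5) → (1,5) → (1,4) → (1,3).
Since 4 matches the lower bound, it is optimal.

4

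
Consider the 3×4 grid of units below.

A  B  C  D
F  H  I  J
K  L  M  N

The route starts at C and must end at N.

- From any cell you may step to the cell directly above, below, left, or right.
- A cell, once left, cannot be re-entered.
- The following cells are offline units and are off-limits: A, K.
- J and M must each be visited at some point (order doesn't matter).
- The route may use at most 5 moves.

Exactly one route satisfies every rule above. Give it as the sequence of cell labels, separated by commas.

C, D, J, I, M, N

The 5-move cap with required stops at J, M leaves no slack for detours.
Route from C: right to D, down to J, left to I, down to M, right to N — 5 moves in all.
Check: all required cells visited; 5 ≤ 5 moves.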